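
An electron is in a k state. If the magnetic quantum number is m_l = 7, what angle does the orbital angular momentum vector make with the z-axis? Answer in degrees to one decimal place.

A k state has l = 7.
|L| = ℏ√(l(l+1)) = 2√14 ℏ.
L_z = m_l ℏ = 7ℏ.
cos θ = L_z/|L| = 7/√56, so θ ≈ 20.7°.

θ ≈ 20.7°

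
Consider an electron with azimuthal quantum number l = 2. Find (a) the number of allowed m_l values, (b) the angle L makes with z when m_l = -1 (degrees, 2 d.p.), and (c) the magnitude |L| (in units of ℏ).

5 values; θ(m_l=-1) ≈ 114.09°; |L| = √6 ℏ ≈ 2.449ℏ

There are 2l+1 = 5 values of m_l.
For m_l = -1: cos θ = -1/√6, θ ≈ 114.09°.
|L| = ℏ√(2·3) = √6 ℏ ≈ 2.449ℏ.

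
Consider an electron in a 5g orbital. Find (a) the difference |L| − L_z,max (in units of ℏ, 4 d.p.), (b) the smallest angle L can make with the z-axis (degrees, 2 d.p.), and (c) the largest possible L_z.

|L|−L_z,max ≈ 0.4721ℏ; θ_min ≈ 26.57°; L_z,max = 4ℏ

5g means n = 5, l = 4.
|L| − L_z,max = (2√5 − 4)ℏ ≈ 0.4721ℏ.
cos θ_min = 4/√20, so θ_min ≈ 26.57°.
L_z,max = lℏ = 4ℏ.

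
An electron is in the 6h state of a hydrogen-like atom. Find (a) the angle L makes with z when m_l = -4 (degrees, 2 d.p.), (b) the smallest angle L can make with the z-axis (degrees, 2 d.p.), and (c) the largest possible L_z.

For 6h, l = 5.
For m_l = -4: cos θ = -4/√30, θ ≈ 136.91°.
cos θ_min = 5/√30, so θ_min ≈ 24.09°.
L_z,max = lℏ = 5ℏ.

θ(m_l=-4) ≈ 136.91°; θ_min ≈ 24.09°; L_z,max = 5ℏ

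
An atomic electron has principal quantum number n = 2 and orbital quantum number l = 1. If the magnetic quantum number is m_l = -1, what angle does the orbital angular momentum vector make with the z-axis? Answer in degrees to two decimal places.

|L|² = l(l+1)ℏ² = 2ℏ², so |L| = √2 ℏ.
L_z = m_l ℏ = −1ℏ.
cos θ = L_z/|L| = -1/√2, so θ ≈ 135.00°.

θ ≈ 135.00°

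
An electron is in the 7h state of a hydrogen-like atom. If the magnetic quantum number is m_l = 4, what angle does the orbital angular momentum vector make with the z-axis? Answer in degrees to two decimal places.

θ ≈ 43.09°

7h means n = 7, l = 5.
|L| = √(l(l+1)) ℏ = √30 ℏ.
L_z = m_l ℏ = 4ℏ.
cos θ = L_z/|L| = 4/√30, so θ ≈ 43.09°.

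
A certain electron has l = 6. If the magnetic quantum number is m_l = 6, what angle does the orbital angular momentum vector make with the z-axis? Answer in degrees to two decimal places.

|L| = √(l(l+1)) ℏ = √42 ℏ.
L_z = m_l ℏ = 6ℏ.
cos θ = L_z/|L| = 6/√42, so θ ≈ 22.21°.

θ ≈ 22.21°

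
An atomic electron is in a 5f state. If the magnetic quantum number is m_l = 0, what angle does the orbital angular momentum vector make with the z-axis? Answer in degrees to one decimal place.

θ ≈ 90.0°

5f means n = 5, l = 3.
|L| = ℏ√(l(l+1)) = 2√3 ℏ.
L_z = m_l ℏ = 0ℏ.
cos θ = L_z/|L| = 0/√12, so θ ≈ 90.0°.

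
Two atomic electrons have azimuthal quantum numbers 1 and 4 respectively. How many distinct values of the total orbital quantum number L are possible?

By the triangle rule, |l₁ − l₂| ≤ L ≤ l₁ + l₂.
So L can be 3, 4, 5.
That is 3 values.

3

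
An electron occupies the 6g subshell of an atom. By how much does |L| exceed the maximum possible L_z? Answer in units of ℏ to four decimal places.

For 6g, l = 4.
|L| = 2√5 ℏ ≈ 4.4721ℏ, while L_z,max = lℏ = 4ℏ.
The difference is (2√5 − 4)ℏ ≈ 0.4721ℏ.

|L| − L_z,max ≈ 0.4721ℏ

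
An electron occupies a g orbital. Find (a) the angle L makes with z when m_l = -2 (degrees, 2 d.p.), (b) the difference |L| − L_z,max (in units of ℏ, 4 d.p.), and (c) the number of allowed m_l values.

A g state has l = 4.
For m_l = -2: cos θ = -2/√20, θ ≈ 116.57°.
|L| − L_z,max = (2√5 − 4)ℏ ≈ 0.4721ℏ.
There are 2l+1 = 9 values of m_l.

θ(m_l=-2) ≈ 116.57°; |L|−L_z,max ≈ 0.4721ℏ; 9 values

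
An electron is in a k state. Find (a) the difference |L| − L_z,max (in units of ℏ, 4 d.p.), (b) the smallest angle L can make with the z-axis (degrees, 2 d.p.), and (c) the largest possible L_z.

A k state has l = 7.
|L| − L_z,max = (2√14 − 7)ℏ ≈ 0.4833ℏ.
cos θ_min = 7/√56, so θ_min ≈ 20.70°.
L_z,max = lℏ = 7ℏ.

|L|−L_z,max ≈ 0.4833ℏ; θ_min ≈ 20.70°; L_z,max = 7ℏ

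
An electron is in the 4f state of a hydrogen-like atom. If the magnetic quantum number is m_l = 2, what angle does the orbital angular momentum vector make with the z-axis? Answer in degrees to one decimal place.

θ ≈ 54.7°

For 4f, l = 3.
|L|² = l(l+1)ℏ² = 12ℏ², so |L| = 2√3 ℏ.
L_z = m_l ℏ = 2ℏ.
cos θ = L_z/|L| = 2/√12, so θ ≈ 54.7°.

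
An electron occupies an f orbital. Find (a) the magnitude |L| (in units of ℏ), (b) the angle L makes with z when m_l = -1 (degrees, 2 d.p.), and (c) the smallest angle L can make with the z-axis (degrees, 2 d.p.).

An f state has l = 3.
|L| = ℏ√(3·4) = 2√3 ℏ ≈ 3.464ℏ.
For m_l = -1: cos θ = -1/√12, θ ≈ 106.78°.
cos θ_min = 3/√12, so θ_min ≈ 30.00°.

|L| = 2√3 ℏ ≈ 3.464ℏ; θ(m_l=-1) ≈ 106.78°; θ_min ≈ 30.00°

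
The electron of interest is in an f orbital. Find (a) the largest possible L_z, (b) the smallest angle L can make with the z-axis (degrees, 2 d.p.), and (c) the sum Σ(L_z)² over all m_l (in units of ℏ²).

For an f orbital, l = 3.
L_z,max = lℏ = 3ℏ.
cos θ_min = 3/√12, so θ_min ≈ 30.00°.
Σ m_l² = 28, so Σ(L_z)² = 28 ℏ².

L_z,max = 3ℏ; θ_min ≈ 30.00°; Σ(L_z)² = 28 ℏ²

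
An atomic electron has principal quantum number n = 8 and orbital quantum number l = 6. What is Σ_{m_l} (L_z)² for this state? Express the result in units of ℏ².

Σ(L_z)² = 182 ℏ²

The allowed m_l values are -6, -5, -4, -3, -2, -1, 0, 1, 2, 3, 4, 5, 6.
Σ m_l² = 2·(1 + 4 + 9 + 16 + 25 + 36) = 182.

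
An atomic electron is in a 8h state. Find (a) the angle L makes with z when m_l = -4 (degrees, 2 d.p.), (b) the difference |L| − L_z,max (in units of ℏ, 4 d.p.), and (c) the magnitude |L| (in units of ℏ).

The 8h subshell has l = 5.
For m_l = -4: cos θ = -4/√30, θ ≈ 136.91°.
|L| − L_z,max = (√30 − 5)ℏ ≈ 0.4772ℏ.
|L| = ℏ√(5·6) = √30 ℏ ≈ 5.477ℏ.

θ(m_l=-4) ≈ 136.91°; |L|−L_z,max ≈ 0.4772ℏ; |L| = √30 ℏ ≈ 5.477ℏ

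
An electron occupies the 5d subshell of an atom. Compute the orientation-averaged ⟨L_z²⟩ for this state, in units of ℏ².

The 5d subshell has l = 2.
The allowed m_l values are -2, -1, 0, 1, 2.
⟨L_z²⟩ = ℏ²·l(l+1)/3 = 2ℏ².

⟨L_z²⟩ = 2 ℏ²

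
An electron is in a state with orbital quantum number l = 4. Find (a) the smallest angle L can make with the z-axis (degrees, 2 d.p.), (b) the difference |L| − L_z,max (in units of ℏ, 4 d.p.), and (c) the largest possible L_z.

cos θ_min = 4/√20, so θ_min ≈ 26.57°.
|L| − L_z,max = (2√5 − 4)ℏ ≈ 0.4721ℏ.
L_z,max = lℏ = 4ℏ.

θ_min ≈ 26.57°; |L|−L_z,max ≈ 0.4721ℏ; L_z,max = 4ℏ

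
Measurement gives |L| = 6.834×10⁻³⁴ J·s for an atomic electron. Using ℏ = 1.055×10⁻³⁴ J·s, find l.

|L|/ℏ = (6.834×10⁻³⁴)/(1.055×10⁻³⁴) ≈ 6.478.
l(l+1) ≈ 6.478² ≈ 41.96, so l = 6.

l = 6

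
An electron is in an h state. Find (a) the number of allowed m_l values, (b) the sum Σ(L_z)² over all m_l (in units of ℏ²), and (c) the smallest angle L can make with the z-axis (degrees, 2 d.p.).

11 values; Σ(L_z)² = 110 ℏ²; θ_min ≈ 24.09°

An h state has l = 5.
There are 2l+1 = 11 values of m_l.
Σ m_l² = 110, so Σ(L_z)² = 110 ℏ².
cos θ_min = 5/√30, so θ_min ≈ 24.09°.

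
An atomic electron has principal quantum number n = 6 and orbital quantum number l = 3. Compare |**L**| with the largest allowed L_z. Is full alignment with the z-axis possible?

No: L_z,max = 3ℏ < |L| = 2√3 ℏ ≈ 3.464ℏ

|L| = 2√3 ℏ ≈ 3.4641ℏ, while L_z,max = lℏ = 3ℏ.
Since |L| > L_z,max, the vector can never point exactly along z; the closest it comes is θ_min = arccos(3/√12) ≈ 30.0°.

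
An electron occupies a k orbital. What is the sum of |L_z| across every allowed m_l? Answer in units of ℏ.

Σ|L_z| = 56 ℏ

For a k orbital, l = 7.
m_l ∈ {-7, -6, -5, -4, -3, -2, -1, 0, 1, 2, 3, 4, 5, 6, 7}.
Σ|m_l| = l(l+1) = 56.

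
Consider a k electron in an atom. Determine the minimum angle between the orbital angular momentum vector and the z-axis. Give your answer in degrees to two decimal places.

A k state has l = 7.
|L| = ℏ√(l(l+1)) = 2√14 ℏ.
The smallest angle corresponds to the largest L_z, i.e. m_l = l = 7, giving L_z = 7ℏ.
cos θ_min = 7/√56, so θ_min ≈ 20.70°.

θ_min ≈ 20.70°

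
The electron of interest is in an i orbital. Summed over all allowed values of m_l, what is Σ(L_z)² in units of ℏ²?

The letter i corresponds to l = 6.
The allowed m_l values are -6, -5, -4, -3, -2, -1, 0, 1, 2, 3, 4, 5, 6.
Σ m_l² = 2·(1 + 4 + 9 + 16 + 25 + 36) = 182.

Σ(L_z)² = 182 ℏ²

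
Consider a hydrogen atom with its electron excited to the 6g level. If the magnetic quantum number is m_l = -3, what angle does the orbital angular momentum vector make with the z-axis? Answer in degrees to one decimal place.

θ ≈ 132.1°

The 6g level has l = 4.
|L| = ℏ√(l(l+1)) = 2√5 ℏ.
L_z = m_l ℏ = −3ℏ.
cos θ = L_z/|L| = -3/√20, so θ ≈ 132.1°.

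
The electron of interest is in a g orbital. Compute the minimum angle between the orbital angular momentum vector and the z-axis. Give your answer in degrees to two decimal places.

The letter g corresponds to l = 4.
|L| = ℏ√(l(l+1)) = 2√5 ℏ.
The smallest angle corresponds to the largest L_z, i.e. m_l = l = 4, giving L_z = 4ℏ.
cos θ_min = 4/√20, so θ_min ≈ 26.57°.

θ_min ≈ 26.57°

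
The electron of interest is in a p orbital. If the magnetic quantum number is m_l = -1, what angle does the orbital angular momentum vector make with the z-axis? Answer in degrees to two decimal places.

For a p orbital, l = 1.
|L| = √(l(l+1)) ℏ = √2 ℏ.
L_z = m_l ℏ = −1ℏ.
cos θ = L_z/|L| = -1/√2, so θ ≈ 135.00°.

θ ≈ 135.00°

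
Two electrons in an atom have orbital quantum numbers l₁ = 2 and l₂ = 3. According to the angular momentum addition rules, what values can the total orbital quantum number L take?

L = 1, 2, 3, 4, 5

By the triangle rule, |l₁ − l₂| ≤ L ≤ l₁ + l₂.
Allowed values: L = 1, 2, 3, 4, 5.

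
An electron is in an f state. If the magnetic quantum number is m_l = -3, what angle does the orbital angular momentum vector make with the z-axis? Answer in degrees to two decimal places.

F corresponds to l = 3.
|L|² = l(l+1)ℏ² = 12ℏ², so |L| = 2√3 ℏ.
L_z = m_l ℏ = −3ℏ.
cos θ = L_z/|L| = -3/√12, so θ ≈ 150.00°.

θ ≈ 150.00°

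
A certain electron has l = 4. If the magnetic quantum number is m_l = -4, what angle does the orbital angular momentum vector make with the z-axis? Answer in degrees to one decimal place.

θ ≈ 153.4°

|L| = √(l(l+1)) ℏ = 2√5 ℏ.
L_z = m_l ℏ = −4ℏ.
cos θ = L_z/|L| = -4/√20, so θ ≈ 153.4°.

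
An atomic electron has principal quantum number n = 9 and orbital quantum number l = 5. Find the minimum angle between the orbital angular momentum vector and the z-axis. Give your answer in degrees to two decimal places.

θ_min ≈ 24.09°

|L| = ℏ√(l(l+1)) = √30 ℏ.
The smallest angle corresponds to the largest L_z, i.e. m_l = l = 5, giving L_z = 5ℏ.
cos θ_min = 5/√30, so θ_min ≈ 24.09°.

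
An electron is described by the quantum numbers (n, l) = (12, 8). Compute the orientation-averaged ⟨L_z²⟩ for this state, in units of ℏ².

⟨L_z²⟩ = 24 ℏ²

The allowed m_l values are -8, -7, -6, -5, -4, -3, -2, -1, 0, 1, 2, 3, 4, 5, 6, 7, 8.
⟨L_z²⟩ = ℏ²·l(l+1)/3 = 24ℏ².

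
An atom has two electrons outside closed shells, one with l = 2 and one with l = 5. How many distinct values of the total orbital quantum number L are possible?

Angular momentum addition gives L = |l₁ − l₂|, …, l₁ + l₂.
L ∈ {3, 4, 5, 6, 7}.
That is 5 values.

5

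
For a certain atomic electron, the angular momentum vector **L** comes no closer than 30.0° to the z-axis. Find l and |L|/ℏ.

l = 3, |L| = 2√3 ℏ ≈ 3.464ℏ

cos²θ_min = l/(l+1) = 0.7500.
l = cos²θ/sin²θ ≈ 3.
Then |L| = ℏ√(3·4) = 2√3 ℏ.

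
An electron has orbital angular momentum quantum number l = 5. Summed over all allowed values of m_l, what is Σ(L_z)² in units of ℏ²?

Σ(L_z)² = 110 ℏ²

m_l runs from −5 to 5, i.e. {-5, -4, -3, -2, -1, 0, 1, 2, 3, 4, 5}.
Summing m² from −5 to 5: Σ m_l² = 110.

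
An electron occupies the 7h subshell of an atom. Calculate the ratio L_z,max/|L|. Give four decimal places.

7h means n = 7, l = 5.
|L| = √30 ℏ ≈ 5.4772ℏ, while L_z,max = lℏ = 5ℏ.
L_z,max/|L| = 5/√30 = 0.9129.

L_z,max/|L| = 0.9129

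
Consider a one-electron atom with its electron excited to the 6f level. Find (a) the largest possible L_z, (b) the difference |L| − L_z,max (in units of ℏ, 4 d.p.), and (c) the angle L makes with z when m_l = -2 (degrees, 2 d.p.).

L_z,max = 3ℏ; |L|−L_z,max ≈ 0.4641ℏ; θ(m_l=-2) ≈ 125.26°

The 6f level has l = 3.
L_z,max = lℏ = 3ℏ.
|L| − L_z,max = (2√3 − 3)ℏ ≈ 0.4641ℏ.
For m_l = -2: cos θ = -2/√12, θ ≈ 125.26°.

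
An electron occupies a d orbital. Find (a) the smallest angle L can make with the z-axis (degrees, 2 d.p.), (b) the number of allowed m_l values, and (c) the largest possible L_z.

θ_min ≈ 35.26°; 5 values; L_z,max = 2ℏ

D corresponds to l = 2.
cos θ_min = 2/√6, so θ_min ≈ 35.26°.
There are 2l+1 = 5 values of m_l.
L_z,max = lℏ = 2ℏ.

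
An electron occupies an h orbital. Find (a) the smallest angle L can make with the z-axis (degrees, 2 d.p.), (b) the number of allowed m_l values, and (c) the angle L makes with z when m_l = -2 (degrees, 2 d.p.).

For an h orbital, l = 5.
cos θ_min = 5/√30, so θ_min ≈ 24.09°.
There are 2l+1 = 11 values of m_l.
For m_l = -2: cos θ = -2/√30, θ ≈ 111.42°.

θ_min ≈ 24.09°; 11 values; θ(m_l=-2) ≈ 111.42°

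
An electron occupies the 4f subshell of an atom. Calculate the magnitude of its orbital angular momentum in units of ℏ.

|L| = 2√3 ℏ ≈ 3.464ℏ

For 4f, l = 3.
|L| = ℏ√(l(l+1)) = ℏ√(3·4) = 2√3 ℏ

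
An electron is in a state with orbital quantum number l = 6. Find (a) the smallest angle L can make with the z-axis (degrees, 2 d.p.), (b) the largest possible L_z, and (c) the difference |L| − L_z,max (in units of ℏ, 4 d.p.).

cos θ_min = 6/√42, so θ_min ≈ 22.21°.
L_z,max = lℏ = 6ℏ.
|L| − L_z,max = (√42 − 6)ℏ ≈ 0.4807ℏ.

θ_min ≈ 22.21°; L_z,max = 6ℏ; |L|−L_z,max ≈ 0.4807ℏ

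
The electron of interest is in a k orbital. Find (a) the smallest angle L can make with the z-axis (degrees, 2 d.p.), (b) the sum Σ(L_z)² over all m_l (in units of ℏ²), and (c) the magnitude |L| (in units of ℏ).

For a k orbital, l = 7.
cos θ_min = 7/√56, so θ_min ≈ 20.70°.
Σ m_l² = 280, so Σ(L_z)² = 280 ℏ².
|L| = ℏ√(7·8) = 2√14 ℏ ≈ 7.483ℏ.

θ_min ≈ 20.70°; Σ(L_z)² = 280 ℏ²; |L| = 2√14 ℏ ≈ 7.483ℏ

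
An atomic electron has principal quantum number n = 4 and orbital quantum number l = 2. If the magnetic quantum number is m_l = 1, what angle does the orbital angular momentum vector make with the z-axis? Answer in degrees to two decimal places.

θ ≈ 65.91°

|L| = √(l(l+1)) ℏ = √6 ℏ.
L_z = m_l ℏ = 1ℏ.
cos θ = L_z/|L| = 1/√6, so θ ≈ 65.91°.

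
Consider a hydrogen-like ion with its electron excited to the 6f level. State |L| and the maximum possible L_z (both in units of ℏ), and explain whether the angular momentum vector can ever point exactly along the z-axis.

The 6f level has l = 3.
|L| = 2√3 ℏ ≈ 3.4641ℏ, while L_z,max = lℏ = 3ℏ.
Since |L| > L_z,max, the vector can never point exactly along z; the closest it comes is θ_min = arccos(3/√12) ≈ 30.0°.

No: L_z,max = 3ℏ < |L| = 2√3 ℏ ≈ 3.464ℏ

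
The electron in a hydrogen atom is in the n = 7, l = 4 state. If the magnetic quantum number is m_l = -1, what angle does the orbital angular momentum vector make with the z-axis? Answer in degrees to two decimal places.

θ ≈ 102.92°

|L| = ℏ√(l(l+1)) = 2√5 ℏ.
L_z = m_l ℏ = −1ℏ.
cos θ = L_z/|L| = -1/√20, so θ ≈ 102.92°.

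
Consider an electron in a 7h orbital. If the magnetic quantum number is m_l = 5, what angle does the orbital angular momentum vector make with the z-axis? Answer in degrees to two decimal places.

7h means n = 7, l = 5.
|L|² = l(l+1)ℏ² = 30ℏ², so |L| = √30 ℏ.
L_z = m_l ℏ = 5ℏ.
cos θ = L_z/|L| = 5/√30, so θ ≈ 24.09°.

θ ≈ 24.09°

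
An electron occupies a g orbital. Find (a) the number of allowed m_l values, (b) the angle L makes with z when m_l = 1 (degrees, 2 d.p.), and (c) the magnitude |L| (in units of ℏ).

For a g orbital, l = 4.
There are 2l+1 = 9 values of m_l.
For m_l = 1: cos θ = 1/√20, θ ≈ 77.08°.
|L| = ℏ√(4·5) = 2√5 ℏ ≈ 4.472ℏ.

9 values; θ(m_l=1) ≈ 77.08°; |L| = 2√5 ℏ ≈ 4.472ℏ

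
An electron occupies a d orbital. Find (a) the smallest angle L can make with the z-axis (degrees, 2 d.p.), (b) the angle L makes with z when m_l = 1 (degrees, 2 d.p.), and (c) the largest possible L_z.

θ_min ≈ 35.26°; θ(m_l=1) ≈ 65.91°; L_z,max = 2ℏ

For a d orbital, l = 2.
cos θ_min = 2/√6, so θ_min ≈ 35.26°.
For m_l = 1: cos θ = 1/√6, θ ≈ 65.91°.
L_z,max = lℏ = 2ℏ.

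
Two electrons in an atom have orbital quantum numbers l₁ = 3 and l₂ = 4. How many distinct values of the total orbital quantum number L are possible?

7

The total orbital quantum number L ranges from |l₁ − l₂| to l₁ + l₂ in integer steps.
Allowed values: L = 1, 2, 3, 4, 5, 6, 7.
That is 7 values.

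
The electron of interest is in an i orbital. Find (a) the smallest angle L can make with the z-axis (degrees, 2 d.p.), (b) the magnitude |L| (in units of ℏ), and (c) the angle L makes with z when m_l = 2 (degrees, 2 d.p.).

The letter i corresponds to l = 6.
cos θ_min = 6/√42, so θ_min ≈ 22.21°.
|L| = ℏ√(6·7) = √42 ℏ ≈ 6.481ℏ.
For m_l = 2: cos θ = 2/√42, θ ≈ 72.02°.

θ_min ≈ 22.21°; |L| = √42 ℏ ≈ 6.481ℏ; θ(m_l=2) ≈ 72.02°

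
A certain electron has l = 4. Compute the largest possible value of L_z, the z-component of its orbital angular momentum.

L_z,max = 4ℏ

L_z = m_l ℏ with m_l ∈ {−4, …, 4}; the maximum is m_l = 4.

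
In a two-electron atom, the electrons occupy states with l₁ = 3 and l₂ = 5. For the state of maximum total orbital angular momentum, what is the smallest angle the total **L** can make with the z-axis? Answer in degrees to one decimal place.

L runs from |3 − 5| = 2 to 3 + 5 = 8.
Allowed values: L = 2, 3, 4, 5, 6, 7, 8.
The maximum is L = 8, with |L_tot| = ℏ√(8·9) = 6√2 ℏ.
The minimum angle with z is arccos(8/√72) ≈ 19.5°.

θ_min ≈ 19.5°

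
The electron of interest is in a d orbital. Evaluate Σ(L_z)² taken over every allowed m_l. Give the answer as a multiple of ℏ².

The letter d corresponds to l = 2.
m_l runs from −2 to 2, i.e. {-2, -1, 0, 1, 2}.
Σ m_l² = 2·(1 + 4) = 10.

Σ(L_z)² = 10 ℏ²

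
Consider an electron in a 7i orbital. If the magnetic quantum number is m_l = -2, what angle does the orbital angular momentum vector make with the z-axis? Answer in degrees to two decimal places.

The 7i subshell has l = 6.
|L|² = l(l+1)ℏ² = 42ℏ², so |L| = √42 ℏ.
L_z = m_l ℏ = −2ℏ.
cos θ = L_z/|L| = -2/√42, so θ ≈ 107.98°.

θ ≈ 107.98°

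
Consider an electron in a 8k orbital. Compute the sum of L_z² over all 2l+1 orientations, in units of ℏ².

Σ(L_z)² = 280 ℏ²

For 8k, l = 7.
The allowed m_l values are -7, -6, -5, -4, -3, -2, -1, 0, 1, 2, 3, 4, 5, 6, 7.
Σ m_l² = 2·(1 + 4 + 9 + 16 + 25 + 36 + 49) = 280.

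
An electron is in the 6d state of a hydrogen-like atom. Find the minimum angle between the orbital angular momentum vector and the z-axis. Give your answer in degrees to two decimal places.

θ_min ≈ 35.26°

6d means n = 6, l = 2.
|L| = ℏ√(l(l+1)) = √6 ℏ.
The smallest angle corresponds to the largest L_z, i.e. m_l = l = 2, giving L_z = 2ℏ.
cos θ_min = 2/√6, so θ_min ≈ 35.26°.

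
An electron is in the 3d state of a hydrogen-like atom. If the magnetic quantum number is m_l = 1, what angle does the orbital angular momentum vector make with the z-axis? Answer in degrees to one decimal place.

For 3d, l = 2.
|L|² = l(l+1)ℏ² = 6ℏ², so |L| = √6 ℏ.
L_z = m_l ℏ = 1ℏ.
cos θ = L_z/|L| = 1/√6, so θ ≈ 65.9°.

θ ≈ 65.9°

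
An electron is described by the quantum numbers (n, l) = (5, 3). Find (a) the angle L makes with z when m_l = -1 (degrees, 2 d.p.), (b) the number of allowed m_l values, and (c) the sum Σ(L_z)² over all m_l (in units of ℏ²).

θ(m_l=-1) ≈ 106.78°; 7 values; Σ(L_z)² = 28 ℏ²

For m_l = -1: cos θ = -1/√12, θ ≈ 106.78°.
There are 2l+1 = 7 values of m_l.
Σ m_l² = 28, so Σ(L_z)² = 28 ℏ².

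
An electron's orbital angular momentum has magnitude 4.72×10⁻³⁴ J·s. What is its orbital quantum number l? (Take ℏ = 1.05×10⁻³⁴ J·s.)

In units of ℏ, |L| ≈ 4.495.
l(l+1) ≈ 4.495² ≈ 20.21, so l = 4.

l = 4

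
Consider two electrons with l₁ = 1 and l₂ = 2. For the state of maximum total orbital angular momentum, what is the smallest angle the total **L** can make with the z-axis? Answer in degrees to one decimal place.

The total orbital quantum number L ranges from |l₁ − l₂| to l₁ + l₂ in integer steps.
So L can be 1, 2, 3.
The maximum is L = 3, with |L_tot| = ℏ√(3·4) = 2√3 ℏ.
The minimum angle with z is arccos(3/√12) ≈ 30.0°.

θ_min ≈ 30.0°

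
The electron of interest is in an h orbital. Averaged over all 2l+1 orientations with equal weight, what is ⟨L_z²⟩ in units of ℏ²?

⟨L_z²⟩ = 10 ℏ²

An h state has l = 5.
m_l runs from −5 to 5, i.e. {-5, -4, -3, -2, -1, 0, 1, 2, 3, 4, 5}.
Average of L_z² over 11 states: 110/11 ℏ² = 10 ℏ².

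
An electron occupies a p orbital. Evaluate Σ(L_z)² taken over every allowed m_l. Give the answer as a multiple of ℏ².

A p state has l = 1.
m_l ∈ {-1, 0, 1}.
Summing m² from −1 to 1: Σ m_l² = 2.

Σ(L_z)² = 2 ℏ²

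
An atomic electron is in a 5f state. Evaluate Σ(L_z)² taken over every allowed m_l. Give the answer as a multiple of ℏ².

5f means n = 5, l = 3.
m_l runs from −3 to 3, i.e. {-3, -2, -1, 0, 1, 2, 3}.
Summing m² from −3 to 3: Σ m_l² = 28.

Σ(L_z)² = 28 ℏ²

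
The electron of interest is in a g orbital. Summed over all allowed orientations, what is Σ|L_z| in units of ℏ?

G corresponds to l = 4.
m_l runs from −4 to 4, i.e. {-4, -3, -2, -1, 0, 1, 2, 3, 4}.
Σ|m_l| = 2·4(4+1)/2 = 20.

Σ|L_z| = 20 ℏ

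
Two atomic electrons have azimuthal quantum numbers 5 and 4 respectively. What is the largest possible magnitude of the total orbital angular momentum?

|L_tot|_max = 3√10 ℏ ≈ 9.487ℏ

Angular momentum addition gives L = |l₁ − l₂|, …, l₁ + l₂.
Allowed values: L = 1, 2, 3, 4, 5, 6, 7, 8, 9.
The largest magnitude corresponds to L = 9: |L_tot| = ℏ√(9·10) = 3√10 ℏ.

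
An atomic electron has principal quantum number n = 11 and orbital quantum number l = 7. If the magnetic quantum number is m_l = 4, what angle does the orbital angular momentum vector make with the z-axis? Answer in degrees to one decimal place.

θ ≈ 57.7°

|L| = ℏ√(l(l+1)) = 2√14 ℏ.
L_z = m_l ℏ = 4ℏ.
cos θ = L_z/|L| = 4/√56, so θ ≈ 57.7°.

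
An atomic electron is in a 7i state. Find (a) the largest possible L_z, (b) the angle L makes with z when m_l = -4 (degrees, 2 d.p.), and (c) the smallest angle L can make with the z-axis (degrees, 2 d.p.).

7i means n = 7, l = 6.
L_z,max = lℏ = 6ℏ.
For m_l = -4: cos θ = -4/√42, θ ≈ 128.11°.
cos θ_min = 6/√42, so θ_min ≈ 22.21°.

L_z,max = 6ℏ; θ(m_l=-4) ≈ 128.11°; θ_min ≈ 22.21°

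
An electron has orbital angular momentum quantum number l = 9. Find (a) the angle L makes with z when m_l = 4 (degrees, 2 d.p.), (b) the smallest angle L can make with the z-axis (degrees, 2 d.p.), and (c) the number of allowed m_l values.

θ(m_l=4) ≈ 65.06°; θ_min ≈ 18.43°; 19 values

For m_l = 4: cos θ = 4/√90, θ ≈ 65.06°.
cos θ_min = 9/√90, so θ_min ≈ 18.43°.
There are 2l+1 = 19 values of m_l.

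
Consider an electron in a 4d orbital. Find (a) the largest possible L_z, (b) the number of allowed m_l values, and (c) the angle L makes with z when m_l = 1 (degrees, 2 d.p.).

L_z,max = 2ℏ; 5 values; θ(m_l=1) ≈ 65.91°

4d means n = 4, l = 2.
L_z,max = lℏ = 2ℏ.
There are 2l+1 = 5 values of m_l.
For m_l = 1: cos θ = 1/√6, θ ≈ 65.91°.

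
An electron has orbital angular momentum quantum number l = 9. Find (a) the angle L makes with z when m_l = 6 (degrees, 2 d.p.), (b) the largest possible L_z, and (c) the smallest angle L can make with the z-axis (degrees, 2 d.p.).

For m_l = 6: cos θ = 6/√90, θ ≈ 50.77°.
L_z,max = lℏ = 9ℏ.
cos θ_min = 9/√90, so θ_min ≈ 18.43°.

θ(m_l=6) ≈ 50.77°; L_z,max = 9ℏ; θ_min ≈ 18.43°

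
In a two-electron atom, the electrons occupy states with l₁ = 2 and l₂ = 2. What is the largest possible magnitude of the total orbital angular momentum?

|L_tot|_max = 2√5 ℏ ≈ 4.472ℏ

Angular momentum addition gives L = |l₁ − l₂|, …, l₁ + l₂.
Allowed values: L = 0, 1, 2, 3, 4.
The largest magnitude corresponds to L = 4: |L_tot| = ℏ√(4·5) = 2√5 ℏ.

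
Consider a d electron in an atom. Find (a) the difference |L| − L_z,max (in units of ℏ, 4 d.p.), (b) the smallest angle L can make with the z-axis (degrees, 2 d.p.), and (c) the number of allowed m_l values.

|L|−L_z,max ≈ 0.4495ℏ; θ_min ≈ 35.26°; 5 values

The letter d corresponds to l = 2.
|L| − L_z,max = (√6 − 2)ℏ ≈ 0.4495ℏ.
cos θ_min = 2/√6, so θ_min ≈ 35.26°.
There are 2l+1 = 5 values of m_l.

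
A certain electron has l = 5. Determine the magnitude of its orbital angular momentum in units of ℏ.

|L| = √30 ℏ ≈ 5.477ℏ

|L| = ℏ√(l(l+1)) = ℏ√(5·6) = √30 ℏ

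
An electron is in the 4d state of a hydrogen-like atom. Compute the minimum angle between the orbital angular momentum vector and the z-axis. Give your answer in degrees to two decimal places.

For 4d, l = 2.
|L| = √(l(l+1)) ℏ = √6 ℏ.
The smallest angle corresponds to the largest L_z, i.e. m_l = l = 2, giving L_z = 2ℏ.
cos θ_min = 2/√6, so θ_min ≈ 35.26°.

θ_min ≈ 35.26°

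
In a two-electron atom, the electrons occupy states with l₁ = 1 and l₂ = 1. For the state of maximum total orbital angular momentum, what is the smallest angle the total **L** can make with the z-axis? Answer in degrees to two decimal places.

θ_min ≈ 35.26°

The total orbital quantum number L ranges from |l₁ − l₂| to l₁ + l₂ in integer steps.
L ∈ {0, 1, 2}.
The maximum is L = 2, with |L_tot| = ℏ√(2·3) = √6 ℏ.
The minimum angle with z is arccos(2/√6) ≈ 35.26°.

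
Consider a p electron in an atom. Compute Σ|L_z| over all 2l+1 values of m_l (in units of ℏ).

The letter p corresponds to l = 1.
The allowed m_l values are -1, 0, 1.
Σ|m_l| = 2·1(1+1)/2 = 2.

Σ|L_z| = 2 ℏ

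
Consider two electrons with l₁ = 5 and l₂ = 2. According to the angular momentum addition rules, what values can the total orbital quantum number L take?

The total orbital quantum number L ranges from |l₁ − l₂| to l₁ + l₂ in integer steps.
L ∈ {3, 4, 5, 6, 7}.

L = 3, 4, 5, 6, 7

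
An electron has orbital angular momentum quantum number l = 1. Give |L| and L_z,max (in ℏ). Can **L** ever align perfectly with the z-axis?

|L| = √2 ℏ ≈ 1.4142ℏ, while L_z,max = lℏ = 1ℏ.
Since |L| > L_z,max, the vector can never point exactly along z; the closest it comes is θ_min = arccos(1/√2) ≈ 45.0°.

No: L_z,max = 1ℏ < |L| = √2 ℏ ≈ 1.414ℏ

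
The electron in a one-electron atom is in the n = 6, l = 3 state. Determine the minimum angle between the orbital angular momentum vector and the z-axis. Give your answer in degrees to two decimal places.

θ_min ≈ 30.00°

|L|² = l(l+1)ℏ² = 12ℏ², so |L| = 2√3 ℏ.
The smallest angle corresponds to the largest L_z, i.e. m_l = l = 3, giving L_z = 3ℏ.
cos θ_min = 3/√12, so θ_min ≈ 30.00°.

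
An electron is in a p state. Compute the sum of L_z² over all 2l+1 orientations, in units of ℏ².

Σ(L_z)² = 2 ℏ²

For a p orbital, l = 1.
The allowed m_l values are -1, 0, 1.
Summing m² from −1 to 1: Σ m_l² = 2.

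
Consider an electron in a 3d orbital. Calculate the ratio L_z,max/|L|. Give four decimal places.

L_z,max/|L| = 0.8165

The 3d subshell has l = 2.
|L| = √6 ℏ ≈ 2.4495ℏ, while L_z,max = lℏ = 2ℏ.
L_z,max/|L| = 2/√6 = 0.8165.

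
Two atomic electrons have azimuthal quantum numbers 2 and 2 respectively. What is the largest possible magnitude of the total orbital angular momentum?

Angular momentum addition gives L = |l₁ − l₂|, …, l₁ + l₂.
Allowed values: L = 0, 1, 2, 3, 4.
The largest magnitude corresponds to L = 4: |L_tot| = ℏ√(4·5) = 2√5 ℏ.

|L_tot|_max = 2√5 ℏ ≈ 4.472ℏ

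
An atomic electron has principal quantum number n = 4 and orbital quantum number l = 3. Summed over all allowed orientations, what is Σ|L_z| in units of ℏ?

Σ|L_z| = 12 ℏ

m_l ∈ {-3, -2, -1, 0, 1, 2, 3}.
Σ|m_l| = 2(1+2+…+3) = 12.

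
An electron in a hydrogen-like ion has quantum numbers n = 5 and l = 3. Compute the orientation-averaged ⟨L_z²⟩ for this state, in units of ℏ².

The allowed m_l values are -3, -2, -1, 0, 1, 2, 3.
Average of L_z² over 7 states: 28/7 ℏ² = 4 ℏ².

⟨L_z²⟩ = 4 ℏ²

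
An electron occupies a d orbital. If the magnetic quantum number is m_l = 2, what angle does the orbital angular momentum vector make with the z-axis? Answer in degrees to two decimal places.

θ ≈ 35.26°

A d state has l = 2.
|L| = √(l(l+1)) ℏ = √6 ℏ.
L_z = m_l ℏ = 2ℏ.
cos θ = L_z/|L| = 2/√6, so θ ≈ 35.26°.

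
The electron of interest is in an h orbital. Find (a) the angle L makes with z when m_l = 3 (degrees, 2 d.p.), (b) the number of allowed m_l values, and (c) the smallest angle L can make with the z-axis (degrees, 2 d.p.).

θ(m_l=3) ≈ 56.79°; 11 values; θ_min ≈ 24.09°

H corresponds to l = 5.
For m_l = 3: cos θ = 3/√30, θ ≈ 56.79°.
There are 2l+1 = 11 values of m_l.
cos θ_min = 5/√30, so θ_min ≈ 24.09°.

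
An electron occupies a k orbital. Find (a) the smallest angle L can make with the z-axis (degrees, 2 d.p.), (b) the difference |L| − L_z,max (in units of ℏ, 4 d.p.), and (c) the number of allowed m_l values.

For a k orbital, l = 7.
cos θ_min = 7/√56, so θ_min ≈ 20.70°.
|L| − L_z,max = (2√14 − 7)ℏ ≈ 0.4833ℏ.
There are 2l+1 = 15 values of m_l.

θ_min ≈ 20.70°; |L|−L_z,max ≈ 0.4833ℏ; 15 values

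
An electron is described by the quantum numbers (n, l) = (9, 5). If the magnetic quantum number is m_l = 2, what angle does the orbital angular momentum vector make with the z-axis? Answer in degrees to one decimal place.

|L| = √(l(l+1)) ℏ = √30 ℏ.
L_z = m_l ℏ = 2ℏ.
cos θ = L_z/|L| = 2/√30, so θ ≈ 68.6°.

θ ≈ 68.6°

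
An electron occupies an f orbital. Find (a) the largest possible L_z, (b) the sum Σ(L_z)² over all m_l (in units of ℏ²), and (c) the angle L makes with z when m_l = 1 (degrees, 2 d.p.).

L_z,max = 3ℏ; Σ(L_z)² = 28 ℏ²; θ(m_l=1) ≈ 73.22°

For an f orbital, l = 3.
L_z,max = lℏ = 3ℏ.
Σ m_l² = 28, so Σ(L_z)² = 28 ℏ².
For m_l = 1: cos θ = 1/√12, θ ≈ 73.22°.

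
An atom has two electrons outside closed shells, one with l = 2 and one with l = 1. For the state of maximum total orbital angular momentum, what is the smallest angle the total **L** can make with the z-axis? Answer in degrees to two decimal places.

By the triangle rule, |l₁ − l₂| ≤ L ≤ l₁ + l₂.
So L can be 1, 2, 3.
The maximum is L = 3, with |L_tot| = ℏ√(3·4) = 2√3 ℏ.
The minimum angle with z is arccos(3/√12) ≈ 30.00°.

θ_min ≈ 30.00°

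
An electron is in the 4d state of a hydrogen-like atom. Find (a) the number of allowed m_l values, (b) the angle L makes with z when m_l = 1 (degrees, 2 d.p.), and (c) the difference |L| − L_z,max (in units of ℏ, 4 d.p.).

The 4d subshell has l = 2.
There are 2l+1 = 5 values of m_l.
For m_l = 1: cos θ = 1/√6, θ ≈ 65.91°.
|L| − L_z,max = (√6 − 2)ℏ ≈ 0.4495ℏ.

5 values; θ(m_l=1) ≈ 65.91°; |L|−L_z,max ≈ 0.4495ℏ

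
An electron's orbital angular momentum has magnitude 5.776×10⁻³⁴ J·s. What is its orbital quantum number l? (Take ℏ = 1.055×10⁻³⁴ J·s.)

l = 5

Dividing by ℏ: |L|/ℏ ≈ 5.475.
Set l(l+1) = 29.97; the integer solution is l = 5.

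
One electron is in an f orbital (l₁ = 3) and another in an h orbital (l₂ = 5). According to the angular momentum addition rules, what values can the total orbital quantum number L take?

By the triangle rule, |l₁ − l₂| ≤ L ≤ l₁ + l₂.
L ∈ {2, 3, 4, 5, 6, 7, 8}.

L = 2, 3, 4, 5, 6, 7, 8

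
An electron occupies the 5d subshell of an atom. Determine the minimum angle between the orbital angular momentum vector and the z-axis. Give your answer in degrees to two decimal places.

5d means n = 5, l = 2.
|L| = √(l(l+1)) ℏ = √6 ℏ.
The smallest angle corresponds to the largest L_z, i.e. m_l = l = 2, giving L_z = 2ℏ.
cos θ_min = 2/√6, so θ_min ≈ 35.26°.

θ_min ≈ 35.26°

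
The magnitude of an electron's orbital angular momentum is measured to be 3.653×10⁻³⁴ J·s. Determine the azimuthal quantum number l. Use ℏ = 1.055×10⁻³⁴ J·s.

|L|/ℏ = (3.653×10⁻³⁴)/(1.055×10⁻³⁴) ≈ 3.463.
Set l(l+1) = 11.99; the integer solution is l = 3.

l = 3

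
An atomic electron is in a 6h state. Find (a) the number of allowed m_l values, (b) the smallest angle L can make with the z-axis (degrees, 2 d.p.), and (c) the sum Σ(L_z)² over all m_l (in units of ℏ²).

6h means n = 6, l = 5.
There are 2l+1 = 11 values of m_l.
cos θ_min = 5/√30, so θ_min ≈ 24.09°.
Σ m_l² = 110, so Σ(L_z)² = 110 ℏ².

11 values; θ_min ≈ 24.09°; Σ(L_z)² = 110 ℏ²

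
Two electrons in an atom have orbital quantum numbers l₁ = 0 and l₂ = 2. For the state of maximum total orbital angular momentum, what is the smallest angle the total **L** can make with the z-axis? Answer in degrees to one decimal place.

Angular momentum addition gives L = |l₁ − l₂|, …, l₁ + l₂.
L ∈ {2}.
The maximum is L = 2, with |L_tot| = ℏ√(2·3) = √6 ℏ.
The minimum angle with z is arccos(2/√6) ≈ 35.3°.

θ_min ≈ 35.3°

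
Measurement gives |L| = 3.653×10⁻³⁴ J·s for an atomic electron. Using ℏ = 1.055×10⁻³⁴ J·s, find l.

l = 3

In units of ℏ, |L| ≈ 3.463.
(|L|/ℏ)² = l(l+1) ≈ 11.99 ⇒ l = 3.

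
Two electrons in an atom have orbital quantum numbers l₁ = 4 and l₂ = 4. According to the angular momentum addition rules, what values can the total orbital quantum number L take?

L runs from |4 − 4| = 0 to 4 + 4 = 8.
So L can be 0, 1, 2, 3, 4, 5, 6, 7, 8.

L = 0, 1, 2, 3, 4, 5, 6, 7, 8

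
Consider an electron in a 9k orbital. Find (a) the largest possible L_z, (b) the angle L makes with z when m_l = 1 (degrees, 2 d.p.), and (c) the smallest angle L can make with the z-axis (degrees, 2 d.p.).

For 9k, l = 7.
L_z,max = lℏ = 7ℏ.
For m_l = 1: cos θ = 1/√56, θ ≈ 82.32°.
cos θ_min = 7/√56, so θ_min ≈ 20.70°.

L_z,max = 7ℏ; θ(m_l=1) ≈ 82.32°; θ_min ≈ 20.70°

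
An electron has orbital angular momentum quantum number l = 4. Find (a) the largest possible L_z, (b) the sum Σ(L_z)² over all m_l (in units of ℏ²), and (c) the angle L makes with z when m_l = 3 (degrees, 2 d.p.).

L_z,max = 4ℏ; Σ(L_z)² = 60 ℏ²; θ(m_l=3) ≈ 47.87°

L_z,max = lℏ = 4ℏ.
Σ m_l² = 60, so Σ(L_z)² = 60 ℏ².
For m_l = 3: cos θ = 3/√20, θ ≈ 47.87°.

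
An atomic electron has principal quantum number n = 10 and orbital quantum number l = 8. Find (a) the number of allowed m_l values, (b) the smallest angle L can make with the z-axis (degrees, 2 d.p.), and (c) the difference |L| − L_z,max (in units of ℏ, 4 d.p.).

17 values; θ_min ≈ 19.47°; |L|−L_z,max ≈ 0.4853ℏ

There are 2l+1 = 17 values of m_l.
cos θ_min = 8/√72, so θ_min ≈ 19.47°.
|L| − L_z,max = (6√2 − 8)ℏ ≈ 0.4853ℏ.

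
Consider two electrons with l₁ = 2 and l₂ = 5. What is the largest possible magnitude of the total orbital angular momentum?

|L_tot|_max = 2√14 ℏ ≈ 7.483ℏ

By the triangle rule, |l₁ − l₂| ≤ L ≤ l₁ + l₂.
L ∈ {3, 4, 5, 6, 7}.
The largest magnitude corresponds to L = 7: |L_tot| = ℏ√(7·8) = 2√14 ℏ.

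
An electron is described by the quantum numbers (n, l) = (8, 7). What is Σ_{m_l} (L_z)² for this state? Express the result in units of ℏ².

The allowed m_l values are -7, -6, -5, -4, -3, -2, -1, 0, 1, 2, 3, 4, 5, 6, 7.
Summing m² from −7 to 7: Σ m_l² = 280.

Σ(L_z)² = 280 ℏ²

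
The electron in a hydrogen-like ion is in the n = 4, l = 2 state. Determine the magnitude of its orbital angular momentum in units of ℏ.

|L| = √6 ℏ ≈ 2.449ℏ

|L| = ℏ√(l(l+1)) = ℏ√(2·3) = √6 ℏ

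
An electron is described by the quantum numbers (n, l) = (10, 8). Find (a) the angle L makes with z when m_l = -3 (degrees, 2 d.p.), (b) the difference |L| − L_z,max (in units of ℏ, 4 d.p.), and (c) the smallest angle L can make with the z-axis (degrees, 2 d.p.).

For m_l = -3: cos θ = -3/√72, θ ≈ 110.70°.
|L| − L_z,max = (6√2 − 8)ℏ ≈ 0.4853ℏ.
cos θ_min = 8/√72, so θ_min ≈ 19.47°.

θ(m_l=-3) ≈ 110.70°; |L|−L_z,max ≈ 0.4853ℏ; θ_min ≈ 19.47°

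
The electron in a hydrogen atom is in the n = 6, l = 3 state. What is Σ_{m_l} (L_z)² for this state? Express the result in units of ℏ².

Σ(L_z)² = 28 ℏ²

m_l runs from −3 to 3, i.e. {-3, -2, -1, 0, 1, 2, 3}.
Σ m_l² = l(l+1)(2l+1)/3 = 3·4·7/3 = 28.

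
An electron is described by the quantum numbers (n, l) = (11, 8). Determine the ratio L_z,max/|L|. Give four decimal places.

L_z,max/|L| = 0.9428

|L| = 6√2 ℏ ≈ 8.4853ℏ, while L_z,max = lℏ = 8ℏ.
L_z,max/|L| = 8/√72 = 0.9428.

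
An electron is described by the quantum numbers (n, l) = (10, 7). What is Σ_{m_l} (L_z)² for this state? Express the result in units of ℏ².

The allowed m_l values are -7, -6, -5, -4, -3, -2, -1, 0, 1, 2, 3, 4, 5, 6, 7.
Summing m² from −7 to 7: Σ m_l² = 280.

Σ(L_z)² = 280 ℏ²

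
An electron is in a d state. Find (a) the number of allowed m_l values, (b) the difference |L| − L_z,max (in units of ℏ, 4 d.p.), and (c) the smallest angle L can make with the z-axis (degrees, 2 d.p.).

5 values; |L|−L_z,max ≈ 0.4495ℏ; θ_min ≈ 35.26°

A d state has l = 2.
There are 2l+1 = 5 values of m_l.
|L| − L_z,max = (√6 − 2)ℏ ≈ 0.4495ℏ.
cos θ_min = 2/√6, so θ_min ≈ 35.26°.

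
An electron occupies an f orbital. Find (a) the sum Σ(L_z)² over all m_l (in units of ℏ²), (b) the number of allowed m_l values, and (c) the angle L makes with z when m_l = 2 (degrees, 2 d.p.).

Σ(L_z)² = 28 ℏ²; 7 values; θ(m_l=2) ≈ 54.74°

An f state has l = 3.
Σ m_l² = 28, so Σ(L_z)² = 28 ℏ².
There are 2l+1 = 7 values of m_l.
For m_l = 2: cos θ = 2/√12, θ ≈ 54.74°.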